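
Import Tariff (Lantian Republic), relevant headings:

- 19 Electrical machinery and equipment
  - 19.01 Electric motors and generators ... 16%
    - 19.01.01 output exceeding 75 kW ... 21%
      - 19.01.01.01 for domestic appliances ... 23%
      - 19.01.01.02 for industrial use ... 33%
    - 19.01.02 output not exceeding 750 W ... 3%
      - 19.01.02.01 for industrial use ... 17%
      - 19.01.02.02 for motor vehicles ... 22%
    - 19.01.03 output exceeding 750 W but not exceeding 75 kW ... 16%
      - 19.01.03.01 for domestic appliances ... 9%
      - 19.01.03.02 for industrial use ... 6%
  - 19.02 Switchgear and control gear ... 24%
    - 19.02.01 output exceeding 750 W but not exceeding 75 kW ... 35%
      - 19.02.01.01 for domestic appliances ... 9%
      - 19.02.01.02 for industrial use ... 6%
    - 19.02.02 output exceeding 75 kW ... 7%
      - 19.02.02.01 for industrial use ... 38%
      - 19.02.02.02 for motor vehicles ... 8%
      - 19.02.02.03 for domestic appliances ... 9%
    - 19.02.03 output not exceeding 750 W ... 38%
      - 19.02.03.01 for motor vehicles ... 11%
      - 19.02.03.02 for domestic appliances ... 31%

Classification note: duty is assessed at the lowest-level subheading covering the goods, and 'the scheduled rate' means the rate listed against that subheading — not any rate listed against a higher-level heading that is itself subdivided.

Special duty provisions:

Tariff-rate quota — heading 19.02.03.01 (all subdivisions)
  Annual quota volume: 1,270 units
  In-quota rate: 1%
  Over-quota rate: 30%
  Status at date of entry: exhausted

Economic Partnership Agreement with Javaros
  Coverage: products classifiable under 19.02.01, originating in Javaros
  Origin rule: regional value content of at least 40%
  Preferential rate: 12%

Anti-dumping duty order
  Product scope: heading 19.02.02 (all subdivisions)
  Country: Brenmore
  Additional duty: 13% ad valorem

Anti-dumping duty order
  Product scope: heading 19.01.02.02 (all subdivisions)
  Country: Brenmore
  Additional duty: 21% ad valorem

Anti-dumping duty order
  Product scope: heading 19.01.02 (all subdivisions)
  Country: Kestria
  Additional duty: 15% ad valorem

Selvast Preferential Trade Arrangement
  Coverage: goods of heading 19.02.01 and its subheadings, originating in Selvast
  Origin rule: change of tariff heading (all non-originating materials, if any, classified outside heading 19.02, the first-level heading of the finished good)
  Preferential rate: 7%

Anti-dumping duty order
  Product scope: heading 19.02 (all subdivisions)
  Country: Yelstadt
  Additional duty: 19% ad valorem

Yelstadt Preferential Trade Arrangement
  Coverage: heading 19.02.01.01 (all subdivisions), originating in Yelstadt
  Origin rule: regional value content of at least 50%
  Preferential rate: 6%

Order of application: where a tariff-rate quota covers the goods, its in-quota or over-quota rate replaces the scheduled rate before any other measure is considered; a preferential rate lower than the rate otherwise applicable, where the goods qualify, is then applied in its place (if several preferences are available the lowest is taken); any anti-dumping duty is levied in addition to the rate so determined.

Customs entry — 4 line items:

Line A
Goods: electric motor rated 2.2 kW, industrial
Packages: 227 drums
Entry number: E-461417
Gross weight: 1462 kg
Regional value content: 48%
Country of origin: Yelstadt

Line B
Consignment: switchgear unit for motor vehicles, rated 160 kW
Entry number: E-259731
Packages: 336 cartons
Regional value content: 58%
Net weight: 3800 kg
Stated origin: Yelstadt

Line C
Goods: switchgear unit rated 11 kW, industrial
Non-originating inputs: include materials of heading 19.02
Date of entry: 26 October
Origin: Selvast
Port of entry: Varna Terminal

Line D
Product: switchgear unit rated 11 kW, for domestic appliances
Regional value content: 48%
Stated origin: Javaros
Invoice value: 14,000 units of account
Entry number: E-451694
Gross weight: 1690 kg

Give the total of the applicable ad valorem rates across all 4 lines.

48%

Line A: electric motor → 19.01; rated 2.2 kW → 19.01.03; industrial → 19.01.03.02. Scheduled 6%. Yelstadt agreement on 19.02.01.01: 19.01.03.02 not covered. → 6%.
Line B: switchgear unit → 19.02; rated 160 kW → 19.02.02; for motor vehicles → 19.02.02.02. Scheduled 8%. Yelstadt agreement on 19.02.01.01: 19.02.02.02 not covered; anti-dumping (Yelstadt, 19.02): +19%; total 8% + 19% = 27%. → 27%.
Line C: switchgear unit → 19.02; rated 11 kW → 19.02.01; industrial → 19.02.01.02. Scheduled 6%. Selvast agreement on 19.02.01: CTH not met. → 6%.
Line D: switchgear unit → 19.02; rated 11 kW → 19.02.01; for domestic appliances → 19.02.01.01. Scheduled 9%. Javaros agreement on 19.02.01: RVC ≥ 40% → 12% available; preference 12% not lower than 9% → no reduction. → 9%.
Sum: 6% + 27% + 6% + 9% = 48%.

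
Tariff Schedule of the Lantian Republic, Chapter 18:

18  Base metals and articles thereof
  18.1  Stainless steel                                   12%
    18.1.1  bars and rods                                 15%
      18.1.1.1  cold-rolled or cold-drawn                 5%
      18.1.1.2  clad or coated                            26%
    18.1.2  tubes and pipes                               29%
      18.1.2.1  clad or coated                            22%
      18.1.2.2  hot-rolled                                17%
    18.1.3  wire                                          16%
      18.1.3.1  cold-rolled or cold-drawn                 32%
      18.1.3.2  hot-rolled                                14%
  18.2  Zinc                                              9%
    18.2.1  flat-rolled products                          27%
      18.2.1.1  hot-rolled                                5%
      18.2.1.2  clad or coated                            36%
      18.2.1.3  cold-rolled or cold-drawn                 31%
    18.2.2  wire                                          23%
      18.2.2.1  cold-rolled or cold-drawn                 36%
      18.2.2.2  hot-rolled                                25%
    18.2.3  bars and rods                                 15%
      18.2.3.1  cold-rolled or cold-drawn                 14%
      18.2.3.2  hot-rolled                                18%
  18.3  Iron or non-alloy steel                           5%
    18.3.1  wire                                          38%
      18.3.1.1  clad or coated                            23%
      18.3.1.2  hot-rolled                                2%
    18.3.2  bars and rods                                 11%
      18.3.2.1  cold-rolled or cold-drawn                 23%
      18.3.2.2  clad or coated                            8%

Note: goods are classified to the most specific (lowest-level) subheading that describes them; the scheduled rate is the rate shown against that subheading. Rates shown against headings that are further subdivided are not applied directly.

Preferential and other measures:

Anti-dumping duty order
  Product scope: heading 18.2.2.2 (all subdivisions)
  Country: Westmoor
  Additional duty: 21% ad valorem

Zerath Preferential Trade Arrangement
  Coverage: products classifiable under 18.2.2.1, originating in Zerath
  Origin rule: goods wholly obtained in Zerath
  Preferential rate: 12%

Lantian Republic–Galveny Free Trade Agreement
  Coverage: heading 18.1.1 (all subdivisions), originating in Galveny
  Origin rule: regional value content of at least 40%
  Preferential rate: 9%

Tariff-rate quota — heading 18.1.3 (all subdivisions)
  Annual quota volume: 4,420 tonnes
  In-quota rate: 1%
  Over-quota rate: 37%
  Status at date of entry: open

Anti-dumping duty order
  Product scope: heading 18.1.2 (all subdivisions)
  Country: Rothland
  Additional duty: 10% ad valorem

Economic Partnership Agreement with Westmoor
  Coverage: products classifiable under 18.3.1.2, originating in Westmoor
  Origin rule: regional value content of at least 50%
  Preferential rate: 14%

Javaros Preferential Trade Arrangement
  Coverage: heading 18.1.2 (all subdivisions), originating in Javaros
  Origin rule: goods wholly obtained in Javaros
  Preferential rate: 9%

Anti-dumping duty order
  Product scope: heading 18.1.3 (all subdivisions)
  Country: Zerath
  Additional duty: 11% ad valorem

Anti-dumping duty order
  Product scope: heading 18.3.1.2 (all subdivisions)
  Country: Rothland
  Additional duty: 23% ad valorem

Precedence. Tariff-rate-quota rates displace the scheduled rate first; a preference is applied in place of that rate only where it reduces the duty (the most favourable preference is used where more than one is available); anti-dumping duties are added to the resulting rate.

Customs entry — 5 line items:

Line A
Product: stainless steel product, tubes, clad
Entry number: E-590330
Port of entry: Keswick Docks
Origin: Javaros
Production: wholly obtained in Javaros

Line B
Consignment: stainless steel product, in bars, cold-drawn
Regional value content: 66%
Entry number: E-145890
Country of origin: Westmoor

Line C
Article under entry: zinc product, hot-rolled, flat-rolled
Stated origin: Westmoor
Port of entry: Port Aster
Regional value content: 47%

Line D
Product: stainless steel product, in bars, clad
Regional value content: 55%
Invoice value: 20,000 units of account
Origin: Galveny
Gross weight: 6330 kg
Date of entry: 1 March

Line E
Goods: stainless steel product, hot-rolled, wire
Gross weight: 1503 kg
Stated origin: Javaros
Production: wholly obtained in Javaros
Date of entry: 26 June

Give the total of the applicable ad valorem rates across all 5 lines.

Line A: stainless steel → 18.1; tubes → 18.1.2; clad → 18.1.2.1. Scheduled 22%. Javaros agreement on 18.1.2: wholly obtained → 9% available; preferential 9%. → 9%.
Line B: stainless steel → 18.1; in bars → 18.1.1; cold-drawn → 18.1.1.1. Scheduled 5%. Westmoor agreement on 18.3.1.2: 18.1.1.1 not covered. → 5%.
Line C: zinc → 18.2; flat-rolled → 18.2.1; hot-rolled → 18.2.1.1. Scheduled 5%. Westmoor agreement on 18.3.1.2: 18.2.1.1 not covered. → 5%.
Line D: stainless steel → 18.1; in bars → 18.1.1; clad → 18.1.1.2. Scheduled 26%. Galveny agreement on 18.1.1: RVC ≥ 40% → 9% available; preferential 9%. → 9%.
Line E: stainless steel → 18.1; wire → 18.1.3; hot-rolled → 18.1.3.2. Scheduled 14%. quota on 18.1.3 open → in-quota 1%; Javaros agreement on 18.1.2: 18.1.3.2 not covered. → 1%.
Sum: 9% + 5% + 5% + 9% + 1% = 29%.

29%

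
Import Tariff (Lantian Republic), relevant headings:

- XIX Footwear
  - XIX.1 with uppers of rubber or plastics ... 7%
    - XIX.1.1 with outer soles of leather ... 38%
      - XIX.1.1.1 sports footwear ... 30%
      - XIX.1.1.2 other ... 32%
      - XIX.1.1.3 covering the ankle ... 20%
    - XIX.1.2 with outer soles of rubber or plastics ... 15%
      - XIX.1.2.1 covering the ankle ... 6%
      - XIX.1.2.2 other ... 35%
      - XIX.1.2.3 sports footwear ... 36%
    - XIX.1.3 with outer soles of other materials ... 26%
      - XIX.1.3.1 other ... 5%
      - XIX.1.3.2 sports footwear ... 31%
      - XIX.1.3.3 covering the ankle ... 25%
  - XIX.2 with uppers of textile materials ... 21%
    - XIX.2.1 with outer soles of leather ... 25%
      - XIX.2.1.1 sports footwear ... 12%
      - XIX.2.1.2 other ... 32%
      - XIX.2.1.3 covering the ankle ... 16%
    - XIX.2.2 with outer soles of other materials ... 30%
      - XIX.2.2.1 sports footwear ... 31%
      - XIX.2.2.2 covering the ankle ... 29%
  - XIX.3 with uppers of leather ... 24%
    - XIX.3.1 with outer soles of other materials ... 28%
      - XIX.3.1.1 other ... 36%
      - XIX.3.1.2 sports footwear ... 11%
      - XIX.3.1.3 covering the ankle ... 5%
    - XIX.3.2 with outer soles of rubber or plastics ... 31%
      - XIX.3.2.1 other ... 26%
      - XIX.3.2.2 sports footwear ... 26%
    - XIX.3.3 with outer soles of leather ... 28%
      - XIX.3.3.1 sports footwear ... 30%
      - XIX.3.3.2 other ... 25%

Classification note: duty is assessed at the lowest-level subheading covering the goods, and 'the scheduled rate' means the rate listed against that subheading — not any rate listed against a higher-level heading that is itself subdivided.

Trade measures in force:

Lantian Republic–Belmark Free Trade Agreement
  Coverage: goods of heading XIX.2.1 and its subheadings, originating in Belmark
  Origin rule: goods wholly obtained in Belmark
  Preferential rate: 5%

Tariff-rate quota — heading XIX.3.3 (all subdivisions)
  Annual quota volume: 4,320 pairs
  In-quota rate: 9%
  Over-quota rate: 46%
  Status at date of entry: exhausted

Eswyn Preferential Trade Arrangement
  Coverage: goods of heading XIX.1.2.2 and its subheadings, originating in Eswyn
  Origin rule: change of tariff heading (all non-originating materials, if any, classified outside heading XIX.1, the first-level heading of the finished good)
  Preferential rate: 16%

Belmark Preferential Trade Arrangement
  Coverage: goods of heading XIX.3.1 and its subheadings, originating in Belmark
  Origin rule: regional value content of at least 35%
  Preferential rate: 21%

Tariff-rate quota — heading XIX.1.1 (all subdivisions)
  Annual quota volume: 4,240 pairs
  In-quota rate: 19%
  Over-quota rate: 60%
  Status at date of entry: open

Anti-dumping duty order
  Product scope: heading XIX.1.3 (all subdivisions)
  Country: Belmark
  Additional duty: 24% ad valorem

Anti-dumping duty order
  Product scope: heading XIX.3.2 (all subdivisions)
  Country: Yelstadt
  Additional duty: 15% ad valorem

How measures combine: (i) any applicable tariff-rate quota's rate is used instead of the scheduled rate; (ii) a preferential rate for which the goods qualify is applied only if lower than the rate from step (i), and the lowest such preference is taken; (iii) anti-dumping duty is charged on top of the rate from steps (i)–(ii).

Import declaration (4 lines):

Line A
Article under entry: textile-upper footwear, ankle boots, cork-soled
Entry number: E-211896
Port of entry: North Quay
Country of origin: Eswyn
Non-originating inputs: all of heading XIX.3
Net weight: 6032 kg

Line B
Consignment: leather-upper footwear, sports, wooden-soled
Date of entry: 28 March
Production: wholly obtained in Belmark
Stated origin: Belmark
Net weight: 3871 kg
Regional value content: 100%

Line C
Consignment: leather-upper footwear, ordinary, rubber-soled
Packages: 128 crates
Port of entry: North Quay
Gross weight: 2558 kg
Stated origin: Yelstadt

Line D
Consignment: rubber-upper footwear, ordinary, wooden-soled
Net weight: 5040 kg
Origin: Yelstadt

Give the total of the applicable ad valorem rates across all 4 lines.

Line A: textile-upper → XIX.2; cork-soled → XIX.2.2; ankle boots → XIX.2.2.2. Scheduled 29%. Eswyn agreement on XIX.1.2.2: XIX.2.2.2 not covered. → 29%.
Line B: leather-upper → XIX.3; wooden-soled → XIX.3.1; sports → XIX.3.1.2. Scheduled 11%. Belmark agreement on XIX.2.1: XIX.3.1.2 not covered; Belmark agreement on XIX.3.1: RVC ≥ 35% → 21% available; preference 21% not lower than 11% → no reduction. → 11%.
Line C: leather-upper → XIX.3; rubber-soled → XIX.3.2; ordinary → XIX.3.2.1. Scheduled 26%. anti-dumping (Yelstadt, XIX.3.2): +15%; total 26% + 15% = 41%. → 41%.
Line D: rubber-upper → XIX.1; wooden-soled → XIX.1.3; ordinary → XIX.1.3.1. Scheduled 5%. No special measure applies. → 5%.
Sum: 29% + 11% + 41% + 5% = 86%.

86%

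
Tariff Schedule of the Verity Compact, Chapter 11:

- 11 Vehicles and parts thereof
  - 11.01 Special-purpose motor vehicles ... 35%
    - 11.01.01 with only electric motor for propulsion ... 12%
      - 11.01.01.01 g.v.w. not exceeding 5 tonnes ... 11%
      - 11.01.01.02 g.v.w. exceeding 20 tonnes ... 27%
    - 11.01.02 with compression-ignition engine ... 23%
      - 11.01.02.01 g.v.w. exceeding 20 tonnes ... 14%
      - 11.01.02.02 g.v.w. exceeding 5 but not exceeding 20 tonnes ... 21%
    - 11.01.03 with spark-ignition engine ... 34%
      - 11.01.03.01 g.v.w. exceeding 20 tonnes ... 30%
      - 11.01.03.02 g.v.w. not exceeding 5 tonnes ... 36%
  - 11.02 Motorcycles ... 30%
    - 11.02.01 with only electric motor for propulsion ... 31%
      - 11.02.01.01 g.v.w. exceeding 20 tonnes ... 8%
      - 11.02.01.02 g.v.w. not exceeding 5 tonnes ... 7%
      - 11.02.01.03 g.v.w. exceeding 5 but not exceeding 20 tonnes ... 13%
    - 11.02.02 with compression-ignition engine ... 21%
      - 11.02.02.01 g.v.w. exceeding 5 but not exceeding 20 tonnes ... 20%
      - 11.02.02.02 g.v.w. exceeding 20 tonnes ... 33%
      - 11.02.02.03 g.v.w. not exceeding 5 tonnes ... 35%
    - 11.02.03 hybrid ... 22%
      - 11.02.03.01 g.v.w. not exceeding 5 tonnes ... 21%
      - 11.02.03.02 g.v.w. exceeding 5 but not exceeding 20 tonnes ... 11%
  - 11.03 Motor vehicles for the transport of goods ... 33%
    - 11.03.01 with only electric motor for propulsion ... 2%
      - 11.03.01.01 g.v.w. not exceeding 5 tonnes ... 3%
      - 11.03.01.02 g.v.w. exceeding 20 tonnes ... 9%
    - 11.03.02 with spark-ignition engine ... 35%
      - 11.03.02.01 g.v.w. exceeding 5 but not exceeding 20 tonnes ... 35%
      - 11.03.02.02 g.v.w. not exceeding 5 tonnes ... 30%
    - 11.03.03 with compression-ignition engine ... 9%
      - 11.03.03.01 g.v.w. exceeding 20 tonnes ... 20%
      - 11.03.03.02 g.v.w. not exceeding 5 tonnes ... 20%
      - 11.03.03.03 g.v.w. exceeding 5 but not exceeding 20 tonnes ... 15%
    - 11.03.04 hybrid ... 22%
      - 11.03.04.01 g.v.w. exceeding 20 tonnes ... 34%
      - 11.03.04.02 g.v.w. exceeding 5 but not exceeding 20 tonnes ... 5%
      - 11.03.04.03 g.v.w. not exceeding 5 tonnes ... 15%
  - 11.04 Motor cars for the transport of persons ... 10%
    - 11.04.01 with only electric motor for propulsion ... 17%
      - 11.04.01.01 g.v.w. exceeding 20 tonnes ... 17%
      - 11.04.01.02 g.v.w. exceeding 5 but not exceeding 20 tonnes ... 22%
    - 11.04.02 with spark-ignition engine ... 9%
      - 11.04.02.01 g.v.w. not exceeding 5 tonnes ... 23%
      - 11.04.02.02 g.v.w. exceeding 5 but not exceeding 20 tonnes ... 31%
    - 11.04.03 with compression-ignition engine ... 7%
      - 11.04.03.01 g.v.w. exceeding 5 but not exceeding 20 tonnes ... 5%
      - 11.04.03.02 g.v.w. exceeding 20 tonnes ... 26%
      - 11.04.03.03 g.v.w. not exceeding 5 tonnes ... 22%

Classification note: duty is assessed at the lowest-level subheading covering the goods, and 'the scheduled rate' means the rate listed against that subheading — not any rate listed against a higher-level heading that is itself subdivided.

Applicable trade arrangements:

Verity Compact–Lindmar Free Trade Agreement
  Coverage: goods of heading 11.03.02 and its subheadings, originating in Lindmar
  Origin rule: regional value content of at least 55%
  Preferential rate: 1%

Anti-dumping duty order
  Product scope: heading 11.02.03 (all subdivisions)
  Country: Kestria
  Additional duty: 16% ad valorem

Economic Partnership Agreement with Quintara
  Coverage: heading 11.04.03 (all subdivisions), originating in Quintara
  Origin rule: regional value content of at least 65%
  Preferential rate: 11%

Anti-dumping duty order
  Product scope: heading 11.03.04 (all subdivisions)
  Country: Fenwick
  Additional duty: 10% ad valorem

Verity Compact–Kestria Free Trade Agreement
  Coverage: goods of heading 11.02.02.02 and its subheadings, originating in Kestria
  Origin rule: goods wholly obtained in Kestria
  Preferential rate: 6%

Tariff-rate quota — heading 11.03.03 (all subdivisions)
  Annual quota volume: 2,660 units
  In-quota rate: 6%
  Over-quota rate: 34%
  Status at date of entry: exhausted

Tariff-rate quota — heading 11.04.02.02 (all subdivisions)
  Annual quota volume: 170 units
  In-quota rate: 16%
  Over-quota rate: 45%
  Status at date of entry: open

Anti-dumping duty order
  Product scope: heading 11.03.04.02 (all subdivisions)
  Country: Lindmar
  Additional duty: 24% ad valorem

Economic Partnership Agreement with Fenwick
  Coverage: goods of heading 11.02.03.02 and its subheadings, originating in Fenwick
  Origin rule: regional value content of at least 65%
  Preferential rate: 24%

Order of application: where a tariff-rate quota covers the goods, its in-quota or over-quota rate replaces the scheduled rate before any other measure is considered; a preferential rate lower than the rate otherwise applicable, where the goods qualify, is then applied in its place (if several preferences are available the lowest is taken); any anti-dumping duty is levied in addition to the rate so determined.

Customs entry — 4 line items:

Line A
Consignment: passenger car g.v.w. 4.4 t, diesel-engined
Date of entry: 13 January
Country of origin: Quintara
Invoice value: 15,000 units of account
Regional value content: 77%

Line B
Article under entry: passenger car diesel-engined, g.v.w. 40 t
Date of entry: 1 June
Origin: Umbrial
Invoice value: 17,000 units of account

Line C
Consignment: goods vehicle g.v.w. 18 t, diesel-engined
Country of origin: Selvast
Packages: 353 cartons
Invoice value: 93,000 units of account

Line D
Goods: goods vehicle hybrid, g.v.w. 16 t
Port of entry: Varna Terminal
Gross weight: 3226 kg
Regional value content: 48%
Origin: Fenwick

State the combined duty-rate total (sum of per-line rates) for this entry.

86%

Line A: passenger car → 11.04; diesel-engined → 11.04.03; g.v.w. 4.4 t → 11.04.03.03. Scheduled 22%. Quintara agreement on 11.04.03: RVC ≥ 65% → 11% available; preferential 11%. → 11%.
Line B: passenger car → 11.04; diesel-engined → 11.04.03; g.v.w. 40 t → 11.04.03.02. Scheduled 26%. No special measure applies. → 26%.
Line C: goods vehicle → 11.03; diesel-engined → 11.03.03; g.v.w. 18 t → 11.03.03.03. Scheduled 15%. quota on 11.03.03 exhausted → over-quota 34%. → 34%.
Line D: goods vehicle → 11.03; hybrid → 11.03.04; g.v.w. 16 t → 11.03.04.02. Scheduled 5%. Fenwick agreement on 11.02.03.02: 11.03.04.02 not covered; anti-dumping (Fenwick, 11.03.04): +10%; total 5% + 10% = 15%. → 15%.
Sum: 11% + 26% + 34% + 15% = 86%.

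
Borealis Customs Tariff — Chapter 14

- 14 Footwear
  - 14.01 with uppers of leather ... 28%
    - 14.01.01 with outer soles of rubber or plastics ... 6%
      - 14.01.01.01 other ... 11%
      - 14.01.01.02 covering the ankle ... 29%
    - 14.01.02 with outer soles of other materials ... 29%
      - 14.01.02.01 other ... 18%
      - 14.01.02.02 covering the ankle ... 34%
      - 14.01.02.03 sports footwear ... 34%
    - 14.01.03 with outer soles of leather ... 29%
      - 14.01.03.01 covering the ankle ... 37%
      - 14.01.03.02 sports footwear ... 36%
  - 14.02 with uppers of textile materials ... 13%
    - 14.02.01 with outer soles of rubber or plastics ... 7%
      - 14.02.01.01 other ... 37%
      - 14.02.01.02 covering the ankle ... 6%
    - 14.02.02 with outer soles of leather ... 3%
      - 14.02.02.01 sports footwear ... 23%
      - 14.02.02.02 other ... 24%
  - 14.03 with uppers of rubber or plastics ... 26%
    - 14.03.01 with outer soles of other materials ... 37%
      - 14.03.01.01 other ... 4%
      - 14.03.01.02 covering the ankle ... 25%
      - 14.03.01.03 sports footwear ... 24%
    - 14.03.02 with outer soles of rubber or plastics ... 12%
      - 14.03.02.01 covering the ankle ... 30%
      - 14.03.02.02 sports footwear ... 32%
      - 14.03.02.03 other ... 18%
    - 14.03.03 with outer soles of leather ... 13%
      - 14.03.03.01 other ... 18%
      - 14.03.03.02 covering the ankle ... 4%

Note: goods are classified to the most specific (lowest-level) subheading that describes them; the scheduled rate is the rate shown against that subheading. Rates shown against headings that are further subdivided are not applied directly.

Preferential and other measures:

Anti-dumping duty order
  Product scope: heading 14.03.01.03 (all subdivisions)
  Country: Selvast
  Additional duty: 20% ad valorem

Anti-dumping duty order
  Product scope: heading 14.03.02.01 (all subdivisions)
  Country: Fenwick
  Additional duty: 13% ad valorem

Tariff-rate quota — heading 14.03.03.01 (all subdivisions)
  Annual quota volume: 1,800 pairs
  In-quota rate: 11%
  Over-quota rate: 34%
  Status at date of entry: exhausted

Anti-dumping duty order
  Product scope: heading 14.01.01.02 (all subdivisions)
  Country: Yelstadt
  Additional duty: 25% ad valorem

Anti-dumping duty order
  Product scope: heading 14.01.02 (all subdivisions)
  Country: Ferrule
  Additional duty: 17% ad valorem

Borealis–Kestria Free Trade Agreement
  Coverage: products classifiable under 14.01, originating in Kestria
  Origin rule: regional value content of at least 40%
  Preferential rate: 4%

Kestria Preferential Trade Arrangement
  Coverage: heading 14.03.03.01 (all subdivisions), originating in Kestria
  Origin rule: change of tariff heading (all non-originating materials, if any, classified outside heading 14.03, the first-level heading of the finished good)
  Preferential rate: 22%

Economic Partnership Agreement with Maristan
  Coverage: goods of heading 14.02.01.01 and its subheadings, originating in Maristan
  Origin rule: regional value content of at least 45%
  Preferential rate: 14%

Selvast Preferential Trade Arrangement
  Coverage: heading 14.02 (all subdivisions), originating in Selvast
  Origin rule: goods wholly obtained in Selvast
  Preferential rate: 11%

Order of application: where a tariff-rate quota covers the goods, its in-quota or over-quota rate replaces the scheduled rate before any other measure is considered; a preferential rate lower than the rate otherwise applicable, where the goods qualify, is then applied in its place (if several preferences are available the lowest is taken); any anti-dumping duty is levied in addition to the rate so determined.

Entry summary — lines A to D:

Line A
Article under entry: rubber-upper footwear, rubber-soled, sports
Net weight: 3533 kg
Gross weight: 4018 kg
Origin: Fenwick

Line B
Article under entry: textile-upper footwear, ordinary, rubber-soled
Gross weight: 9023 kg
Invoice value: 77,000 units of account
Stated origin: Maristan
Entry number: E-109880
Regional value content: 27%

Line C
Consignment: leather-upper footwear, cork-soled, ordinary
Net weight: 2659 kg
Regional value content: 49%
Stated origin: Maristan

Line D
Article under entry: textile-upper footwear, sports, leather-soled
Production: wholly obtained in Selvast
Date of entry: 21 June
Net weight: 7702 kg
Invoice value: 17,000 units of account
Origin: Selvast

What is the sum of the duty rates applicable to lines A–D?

Line A: rubber-upper → 14.03; rubber-soled → 14.03.02; sports → 14.03.02.02. Scheduled 32%. No special measure applies. → 32%.
Line B: textile-upper → 14.02; rubber-soled → 14.02.01; ordinary → 14.02.01.01. Scheduled 37%. Maristan agreement on 14.02.01.01: RVC < 45%. → 37%.
Line C: leather-upper → 14.01; cork-soled → 14.01.02; ordinary → 14.01.02.01. Scheduled 18%. Maristan agreement on 14.02.01.01: 14.01.02.01 not covered. → 18%.
Line D: textile-upper → 14.02; leather-soled → 14.02.02; sports → 14.02.02.01. Scheduled 23%. Selvast agreement on 14.02: wholly obtained → 11% available; preferential 11%. → 11%.
Sum: 32% + 37% + 18% + 11% = 98%.

98%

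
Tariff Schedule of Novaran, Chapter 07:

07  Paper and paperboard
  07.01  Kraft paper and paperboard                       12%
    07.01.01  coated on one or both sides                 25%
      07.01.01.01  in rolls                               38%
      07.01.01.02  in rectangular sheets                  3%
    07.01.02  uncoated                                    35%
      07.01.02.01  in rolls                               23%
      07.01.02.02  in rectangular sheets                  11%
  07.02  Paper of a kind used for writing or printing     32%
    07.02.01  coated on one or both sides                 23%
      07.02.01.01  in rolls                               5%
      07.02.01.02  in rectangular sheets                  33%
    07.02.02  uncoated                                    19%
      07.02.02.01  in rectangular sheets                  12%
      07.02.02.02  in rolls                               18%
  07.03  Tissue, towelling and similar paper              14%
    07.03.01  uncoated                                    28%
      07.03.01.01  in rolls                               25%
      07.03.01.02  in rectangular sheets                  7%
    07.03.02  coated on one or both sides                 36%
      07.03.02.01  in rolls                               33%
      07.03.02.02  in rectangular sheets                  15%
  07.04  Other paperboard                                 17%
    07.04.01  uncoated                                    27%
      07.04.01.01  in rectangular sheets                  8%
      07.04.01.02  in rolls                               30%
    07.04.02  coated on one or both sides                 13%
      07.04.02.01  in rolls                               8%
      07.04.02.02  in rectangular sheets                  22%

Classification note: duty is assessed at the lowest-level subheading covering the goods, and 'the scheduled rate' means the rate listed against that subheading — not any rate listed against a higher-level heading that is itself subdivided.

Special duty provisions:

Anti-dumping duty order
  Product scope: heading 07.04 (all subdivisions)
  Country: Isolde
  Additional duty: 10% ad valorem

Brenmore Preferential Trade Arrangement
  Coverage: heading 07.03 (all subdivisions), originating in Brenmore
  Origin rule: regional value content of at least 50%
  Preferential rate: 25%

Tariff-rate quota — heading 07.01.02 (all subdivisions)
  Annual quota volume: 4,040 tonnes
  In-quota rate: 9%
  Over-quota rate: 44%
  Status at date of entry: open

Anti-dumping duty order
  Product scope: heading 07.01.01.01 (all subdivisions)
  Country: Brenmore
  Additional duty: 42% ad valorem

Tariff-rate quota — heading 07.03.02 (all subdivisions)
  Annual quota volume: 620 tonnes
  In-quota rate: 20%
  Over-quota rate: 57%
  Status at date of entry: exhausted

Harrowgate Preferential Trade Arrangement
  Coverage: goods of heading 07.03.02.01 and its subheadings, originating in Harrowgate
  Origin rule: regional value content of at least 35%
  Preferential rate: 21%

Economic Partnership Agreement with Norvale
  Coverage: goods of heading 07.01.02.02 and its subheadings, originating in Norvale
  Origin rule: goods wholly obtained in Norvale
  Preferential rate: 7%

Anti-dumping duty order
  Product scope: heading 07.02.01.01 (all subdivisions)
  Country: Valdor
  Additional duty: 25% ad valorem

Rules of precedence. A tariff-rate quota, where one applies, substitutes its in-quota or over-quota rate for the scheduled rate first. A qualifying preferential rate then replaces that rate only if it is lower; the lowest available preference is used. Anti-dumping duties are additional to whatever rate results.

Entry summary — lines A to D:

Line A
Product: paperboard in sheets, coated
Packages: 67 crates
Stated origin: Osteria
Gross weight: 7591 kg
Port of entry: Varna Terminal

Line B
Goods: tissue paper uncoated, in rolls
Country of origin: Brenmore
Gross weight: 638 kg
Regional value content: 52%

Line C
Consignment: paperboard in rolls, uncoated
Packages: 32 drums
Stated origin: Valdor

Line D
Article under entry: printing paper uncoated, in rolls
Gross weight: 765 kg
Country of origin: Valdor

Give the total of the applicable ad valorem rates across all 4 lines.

95%

Line A: paperboard → 07.04; coated → 07.04.02; in sheets → 07.04.02.02. Scheduled 22%. No special measure applies. → 22%.
Line B: tissue paper → 07.03; uncoated → 07.03.01; in rolls → 07.03.01.01. Scheduled 25%. Brenmore agreement on 07.03: RVC ≥ 50% → 25% available; preference 25% not lower than 25% → no reduction. → 25%.
Line C: paperboard → 07.04; uncoated → 07.04.01; in rolls → 07.04.01.02. Scheduled 30%. No special measure applies. → 30%.
Line D: printing paper → 07.02; uncoated → 07.02.02; in rolls → 07.02.02.02. Scheduled 18%. No special measure applies. → 18%.
Sum: 22% + 25% + 30% + 18% = 95%.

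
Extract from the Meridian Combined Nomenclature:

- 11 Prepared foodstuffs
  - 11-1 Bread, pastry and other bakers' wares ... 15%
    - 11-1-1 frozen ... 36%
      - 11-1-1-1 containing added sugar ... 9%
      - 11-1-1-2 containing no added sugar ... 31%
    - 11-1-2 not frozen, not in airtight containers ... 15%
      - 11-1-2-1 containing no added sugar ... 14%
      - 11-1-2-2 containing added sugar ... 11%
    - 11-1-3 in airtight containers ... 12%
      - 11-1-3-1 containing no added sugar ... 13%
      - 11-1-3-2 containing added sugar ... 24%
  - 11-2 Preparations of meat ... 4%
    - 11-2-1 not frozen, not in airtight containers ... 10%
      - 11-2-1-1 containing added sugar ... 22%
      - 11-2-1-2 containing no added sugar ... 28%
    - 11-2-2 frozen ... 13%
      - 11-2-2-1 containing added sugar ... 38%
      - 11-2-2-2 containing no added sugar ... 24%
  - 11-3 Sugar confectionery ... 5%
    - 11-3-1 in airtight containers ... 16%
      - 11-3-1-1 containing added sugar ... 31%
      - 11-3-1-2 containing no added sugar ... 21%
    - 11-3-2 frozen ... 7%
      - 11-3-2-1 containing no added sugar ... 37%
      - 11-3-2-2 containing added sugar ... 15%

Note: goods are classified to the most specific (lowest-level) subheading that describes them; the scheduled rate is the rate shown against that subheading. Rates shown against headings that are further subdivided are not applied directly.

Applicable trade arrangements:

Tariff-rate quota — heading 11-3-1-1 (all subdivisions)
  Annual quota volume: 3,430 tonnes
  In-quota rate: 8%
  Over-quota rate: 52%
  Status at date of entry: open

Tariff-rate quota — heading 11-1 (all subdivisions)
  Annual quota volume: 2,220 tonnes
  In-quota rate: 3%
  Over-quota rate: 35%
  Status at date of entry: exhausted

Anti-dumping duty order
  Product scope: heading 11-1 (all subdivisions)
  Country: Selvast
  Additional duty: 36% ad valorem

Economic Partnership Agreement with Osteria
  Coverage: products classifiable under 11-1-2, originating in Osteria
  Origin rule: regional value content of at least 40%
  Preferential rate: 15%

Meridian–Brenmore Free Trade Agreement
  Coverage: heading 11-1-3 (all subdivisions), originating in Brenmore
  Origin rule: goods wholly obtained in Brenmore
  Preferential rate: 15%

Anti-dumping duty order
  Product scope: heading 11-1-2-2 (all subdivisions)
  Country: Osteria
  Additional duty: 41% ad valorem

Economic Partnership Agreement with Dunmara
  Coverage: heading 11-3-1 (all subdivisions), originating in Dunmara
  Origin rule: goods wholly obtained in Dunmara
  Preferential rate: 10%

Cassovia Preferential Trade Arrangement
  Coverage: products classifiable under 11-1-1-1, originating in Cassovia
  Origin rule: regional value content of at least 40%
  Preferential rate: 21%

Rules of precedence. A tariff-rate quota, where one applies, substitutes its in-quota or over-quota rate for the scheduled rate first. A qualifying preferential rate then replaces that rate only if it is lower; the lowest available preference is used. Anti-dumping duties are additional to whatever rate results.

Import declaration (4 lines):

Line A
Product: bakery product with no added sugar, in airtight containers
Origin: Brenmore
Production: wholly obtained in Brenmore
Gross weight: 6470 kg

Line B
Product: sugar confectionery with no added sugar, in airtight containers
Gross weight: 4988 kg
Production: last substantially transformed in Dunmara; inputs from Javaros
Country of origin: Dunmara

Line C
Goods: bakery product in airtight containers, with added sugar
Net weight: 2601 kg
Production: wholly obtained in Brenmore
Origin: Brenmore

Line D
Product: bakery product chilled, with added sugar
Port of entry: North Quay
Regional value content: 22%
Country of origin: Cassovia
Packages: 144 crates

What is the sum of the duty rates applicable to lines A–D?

Line A: bakery product → 11-1; in airtight containers → 11-1-3; with no added sugar → 11-1-3-1. Scheduled 13%. quota on 11-1 exhausted → over-quota 35%; Brenmore agreement on 11-1-3: wholly obtained → 15% available; preferential 15%. → 15%.
Line B: sugar confectionery → 11-3; in airtight containers → 11-3-1; with no added sugar → 11-3-1-2. Scheduled 21%. Dunmara agreement on 11-3-1: not wholly obtained. → 21%.
Line C: bakery product → 11-1; in airtight containers → 11-1-3; with added sugar → 11-1-3-2. Scheduled 24%. quota on 11-1 exhausted → over-quota 35%; Brenmore agreement on 11-1-3: wholly obtained → 15% available; preferential 15%. → 15%.
Line D: bakery product → 11-1; chilled → 11-1-2; with added sugar → 11-1-2-2. Scheduled 11%. quota on 11-1 exhausted → over-quota 35%; Cassovia agreement on 11-1-1-1: 11-1-2-2 not covered. → 35%.
Sum: 15% + 21% + 15% + 35% = 86%.

86%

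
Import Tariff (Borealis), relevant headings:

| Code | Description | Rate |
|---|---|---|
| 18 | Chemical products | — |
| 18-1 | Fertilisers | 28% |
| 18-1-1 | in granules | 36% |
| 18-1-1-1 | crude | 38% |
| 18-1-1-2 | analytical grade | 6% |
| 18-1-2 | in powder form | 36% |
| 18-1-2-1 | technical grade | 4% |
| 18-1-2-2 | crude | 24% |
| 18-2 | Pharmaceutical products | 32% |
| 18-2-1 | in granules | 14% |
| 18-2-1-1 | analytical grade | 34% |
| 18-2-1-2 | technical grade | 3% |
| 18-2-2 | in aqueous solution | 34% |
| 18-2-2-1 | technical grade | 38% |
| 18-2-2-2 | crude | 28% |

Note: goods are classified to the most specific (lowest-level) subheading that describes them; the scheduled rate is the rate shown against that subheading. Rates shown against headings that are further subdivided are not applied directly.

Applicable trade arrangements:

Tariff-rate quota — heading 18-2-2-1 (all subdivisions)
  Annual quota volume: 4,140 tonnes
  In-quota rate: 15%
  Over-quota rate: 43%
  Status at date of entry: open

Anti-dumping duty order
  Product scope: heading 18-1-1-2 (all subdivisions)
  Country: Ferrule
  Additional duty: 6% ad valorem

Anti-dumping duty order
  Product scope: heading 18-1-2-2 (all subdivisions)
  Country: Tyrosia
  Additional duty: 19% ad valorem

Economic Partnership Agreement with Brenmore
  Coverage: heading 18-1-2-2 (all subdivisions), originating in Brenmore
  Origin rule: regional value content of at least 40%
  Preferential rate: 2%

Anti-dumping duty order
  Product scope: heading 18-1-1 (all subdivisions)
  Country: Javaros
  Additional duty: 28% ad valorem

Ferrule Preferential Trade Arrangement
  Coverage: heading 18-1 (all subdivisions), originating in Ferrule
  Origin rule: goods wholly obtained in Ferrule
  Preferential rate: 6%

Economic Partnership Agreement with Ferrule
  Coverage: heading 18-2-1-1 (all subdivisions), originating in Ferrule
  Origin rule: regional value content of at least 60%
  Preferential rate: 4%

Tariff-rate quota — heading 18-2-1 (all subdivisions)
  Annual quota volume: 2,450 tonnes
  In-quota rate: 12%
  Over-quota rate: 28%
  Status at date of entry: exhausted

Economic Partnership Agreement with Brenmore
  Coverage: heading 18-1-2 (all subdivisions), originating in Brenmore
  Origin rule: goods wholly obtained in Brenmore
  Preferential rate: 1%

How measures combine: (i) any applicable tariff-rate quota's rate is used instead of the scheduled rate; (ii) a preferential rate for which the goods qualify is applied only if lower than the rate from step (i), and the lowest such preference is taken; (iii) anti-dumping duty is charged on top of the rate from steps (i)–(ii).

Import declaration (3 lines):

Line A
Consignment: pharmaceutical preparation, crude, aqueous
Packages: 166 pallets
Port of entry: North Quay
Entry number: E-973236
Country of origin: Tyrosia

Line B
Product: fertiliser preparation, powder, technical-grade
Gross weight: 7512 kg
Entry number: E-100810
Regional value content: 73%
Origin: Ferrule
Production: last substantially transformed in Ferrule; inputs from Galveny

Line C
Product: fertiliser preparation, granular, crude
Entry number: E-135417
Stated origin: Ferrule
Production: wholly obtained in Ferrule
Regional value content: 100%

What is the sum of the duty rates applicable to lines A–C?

Line A: pharmaceutical → 18-2; aqueous → 18-2-2; crude → 18-2-2-2. Scheduled 28%. No special measure applies. → 28%.
Line B: fertiliser → 18-1; powder → 18-1-2; technical-grade → 18-1-2-1. Scheduled 4%. Ferrule agreement on 18-1: not wholly obtained; Ferrule agreement on 18-2-1-1: 18-1-2-1 not covered. → 4%.
Line C: fertiliser → 18-1; granular → 18-1-1; crude → 18-1-1-1. Scheduled 38%. Ferrule agreement on 18-1: wholly obtained → 6% available; Ferrule agreement on 18-2-1-1: 18-1-1-1 not covered; preferential 6%. → 6%.
Sum: 28% + 4% + 6% = 38%.

38%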